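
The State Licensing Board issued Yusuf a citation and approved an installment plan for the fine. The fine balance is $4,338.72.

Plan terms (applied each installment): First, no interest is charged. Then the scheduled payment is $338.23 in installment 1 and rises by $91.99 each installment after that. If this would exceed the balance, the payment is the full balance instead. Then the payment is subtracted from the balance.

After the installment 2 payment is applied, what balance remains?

$3,570.27

# | Opening | Payment | End bal
1 | $4,338.72 | $338.23 | $4,000.49
2 | $4,000.49 | $430.22 | $3,570.27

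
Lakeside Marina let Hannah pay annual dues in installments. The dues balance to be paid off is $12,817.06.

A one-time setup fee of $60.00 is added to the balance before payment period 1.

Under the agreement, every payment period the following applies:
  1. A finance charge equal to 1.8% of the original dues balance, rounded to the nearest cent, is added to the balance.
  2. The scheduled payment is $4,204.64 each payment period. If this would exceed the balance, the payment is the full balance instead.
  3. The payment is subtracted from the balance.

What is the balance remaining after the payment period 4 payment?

$0.00

Payment period 1: opening $12,877.06; interest $230.71 → $13,107.77; payment $4,204.64; balance $8,903.13
Payment period 2: opening $8,903.13; interest $230.71 → $9,133.84; payment $4,204.64; balance $4,929.20
Payment period 3: opening $4,929.20; interest $230.71 → $5,159.91; payment $4,204.64; balance $955.27
Payment period 4: opening $955.27; interest $230.71 → $1,185.98; payment $1,185.98; balance $0.00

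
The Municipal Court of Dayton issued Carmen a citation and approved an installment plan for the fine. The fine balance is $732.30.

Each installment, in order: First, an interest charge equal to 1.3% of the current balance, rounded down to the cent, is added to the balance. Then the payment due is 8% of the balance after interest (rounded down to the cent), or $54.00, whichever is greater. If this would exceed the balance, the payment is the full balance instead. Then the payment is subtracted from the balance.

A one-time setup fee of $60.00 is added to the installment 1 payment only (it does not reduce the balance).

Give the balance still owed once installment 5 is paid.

$497.04

Installment 1: opening $732.30; interest $9.51 → $741.81; payment $59.34 (+ $60.00 fee); balance $682.47
Installment 2: opening $682.47; interest $8.87 → $691.34; payment $55.30; balance $636.04
Installment 3: opening $636.04; interest $8.26 → $644.30; payment $54.00; balance $590.30
Installment 4: opening $590.30; interest $7.67 → $597.97; payment $54.00; balance $543.97
Installment 5: opening $543.97; interest $7.07 → $551.04; payment $54.00; balance $497.04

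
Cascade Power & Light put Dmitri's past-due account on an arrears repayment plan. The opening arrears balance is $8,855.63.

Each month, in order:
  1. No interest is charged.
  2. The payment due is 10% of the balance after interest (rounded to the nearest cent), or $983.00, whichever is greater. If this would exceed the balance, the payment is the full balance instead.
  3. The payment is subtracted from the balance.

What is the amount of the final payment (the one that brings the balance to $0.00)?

# | Opening | Payment | End bal
1 | $8,855.63 | $983.00 | $7,872.63
2 | $7,872.63 | $983.00 | $6,889.63
3 | $6,889.63 | $983.00 | $5,906.63
4 | $5,906.63 | $983.00 | $4,923.63
5 | $4,923.63 | $983.00 | $3,940.63
6 | $3,940.63 | $983.00 | $2,957.63
7 | $2,957.63 | $983.00 | $1,974.63
8 | $1,974.63 | $983.00 | $991.63
9 | $991.63 | $983.00 | $8.63
10 | $8.63 | $8.63 | $0.00

$8.63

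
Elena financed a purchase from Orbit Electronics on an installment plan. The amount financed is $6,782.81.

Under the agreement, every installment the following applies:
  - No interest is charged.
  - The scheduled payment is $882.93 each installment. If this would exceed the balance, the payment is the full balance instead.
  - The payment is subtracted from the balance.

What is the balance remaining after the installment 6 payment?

$1,485.23

Installment 1: $6,782.81 − $882.93 → $5,899.88
Installment 2: $5,899.88 − $882.93 → $5,016.95
Installment 3: $5,016.95 − $882.93 → $4,134.02
Installment 4: $4,134.02 − $882.93 → $3,251.09
Installment 5: $3,251.09 − $882.93 → $2,368.16
Installment 6: $2,368.16 − $882.93 → $1,485.23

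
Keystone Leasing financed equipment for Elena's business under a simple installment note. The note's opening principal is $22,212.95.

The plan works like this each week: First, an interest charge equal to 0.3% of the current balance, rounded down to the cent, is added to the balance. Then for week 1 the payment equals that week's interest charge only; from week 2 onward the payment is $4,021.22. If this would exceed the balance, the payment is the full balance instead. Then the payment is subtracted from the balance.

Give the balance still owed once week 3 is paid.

Week 1: $22,212.95 +$66.63 interest = $22,279.58; pay $66.63 → $22,212.95
Week 2: $22,212.95 +$66.63 interest = $22,279.58; pay $4,021.22 → $18,258.36
Week 3: $18,258.36 +$54.77 interest = $18,313.13; pay $4,021.22 → $14,291.91

$14,291.91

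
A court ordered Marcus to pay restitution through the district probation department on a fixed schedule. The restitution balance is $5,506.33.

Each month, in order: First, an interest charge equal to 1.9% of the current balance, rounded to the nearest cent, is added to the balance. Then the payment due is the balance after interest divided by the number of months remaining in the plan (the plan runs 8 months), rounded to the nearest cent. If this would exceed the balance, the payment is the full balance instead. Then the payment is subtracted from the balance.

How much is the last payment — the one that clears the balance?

$800.14

Month 1: opening $5,506.33; interest $104.62 → $5,610.95; payment $701.37; balance $4,909.58
Month 2: opening $4,909.58; interest $93.28 → $5,002.86; payment $714.69; balance $4,288.17
Month 3: opening $4,288.17; interest $81.48 → $4,369.65; payment $728.28; balance $3,641.37
Month 4: opening $3,641.37; interest $69.19 → $3,710.56; payment $742.11; balance $2,968.45
Month 5: opening $2,968.45; interest $56.40 → $3,024.85; payment $756.21; balance $2,268.64
Month 6: opening $2,268.64; interest $43.10 → $2,311.74; payment $770.58; balance $1,541.16
Month 7: opening $1,541.16; interest $29.28 → $1,570.44; payment $785.22; balance $785.22
Month 8: opening $785.22; interest $14.92 → $800.14; payment $800.14; balance $0.00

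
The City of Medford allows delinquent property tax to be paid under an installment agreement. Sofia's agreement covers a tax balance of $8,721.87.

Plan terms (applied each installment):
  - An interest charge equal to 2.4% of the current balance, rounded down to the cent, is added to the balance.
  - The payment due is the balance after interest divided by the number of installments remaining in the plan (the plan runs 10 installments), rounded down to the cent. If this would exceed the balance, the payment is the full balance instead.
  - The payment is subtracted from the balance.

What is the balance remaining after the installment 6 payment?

Installment 1: opening $8,721.87; interest $209.32 → $8,931.19; payment $893.11; balance $8,038.08
Installment 2: opening $8,038.08; interest $192.91 → $8,230.99; payment $914.55; balance $7,316.44
Installment 3: opening $7,316.44; interest $175.59 → $7,492.03; payment $936.50; balance $6,555.53
Installment 4: opening $6,555.53; interest $157.33 → $6,712.86; payment $958.98; balance $5,753.88
Installment 5: opening $5,753.88; interest $138.09 → $5,891.97; payment $981.99; balance $4,909.98
Installment 6: opening $4,909.98; interest $117.83 → $5,027.81; payment $1,005.56; balance $4,022.25

$4,022.25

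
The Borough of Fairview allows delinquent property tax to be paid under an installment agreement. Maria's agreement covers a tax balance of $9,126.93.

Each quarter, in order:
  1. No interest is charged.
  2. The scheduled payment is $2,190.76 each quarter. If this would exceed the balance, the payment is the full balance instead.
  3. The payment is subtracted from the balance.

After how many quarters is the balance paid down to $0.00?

Quarter 1: opening $9,126.93; payment $2,190.76; balance $6,936.17
Quarter 2: opening $6,936.17; payment $2,190.76; balance $4,745.41
Quarter 3: opening $4,745.41; payment $2,190.76; balance $2,554.65
Quarter 4: opening $2,554.65; payment $2,190.76; balance $363.89
Quarter 5: opening $363.89; payment $363.89; balance $0.00
Balance reaches $0.00 in quarter 5.

5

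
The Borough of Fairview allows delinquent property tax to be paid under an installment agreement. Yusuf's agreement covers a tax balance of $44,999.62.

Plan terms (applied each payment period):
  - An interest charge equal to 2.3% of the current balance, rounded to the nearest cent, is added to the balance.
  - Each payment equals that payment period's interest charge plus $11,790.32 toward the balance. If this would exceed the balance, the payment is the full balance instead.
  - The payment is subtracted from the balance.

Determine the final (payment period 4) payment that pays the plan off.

$9,850.12

# | Opening | Interest | Payment | End bal
1 | $44,999.62 | $1,034.99 | $12,825.31 | $33,209.30
2 | $33,209.30 | $763.81 | $12,554.13 | $21,418.98
3 | $21,418.98 | $492.64 | $12,282.96 | $9,628.66
4 | $9,628.66 | $221.46 | $9,850.12 | $0.00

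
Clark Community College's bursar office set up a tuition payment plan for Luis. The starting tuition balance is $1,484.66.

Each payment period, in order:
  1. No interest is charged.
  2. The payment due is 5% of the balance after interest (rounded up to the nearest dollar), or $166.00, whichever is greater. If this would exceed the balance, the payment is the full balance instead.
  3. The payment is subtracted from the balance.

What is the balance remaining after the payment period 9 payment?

$0.00

Payment period 1: $1,484.66 − $166.00 → $1,318.66
Payment period 2: $1,318.66 − $166.00 → $1,152.66
Payment period 3: $1,152.66 − $166.00 → $986.66
Payment period 4: $986.66 − $166.00 → $820.66
Payment period 5: $820.66 − $166.00 → $654.66
Payment period 6: $654.66 − $166.00 → $488.66
Payment period 7: $488.66 − $166.00 → $322.66
Payment period 8: $322.66 − $166.00 → $156.66
Payment period 9: $156.66 − $156.66 → $0.00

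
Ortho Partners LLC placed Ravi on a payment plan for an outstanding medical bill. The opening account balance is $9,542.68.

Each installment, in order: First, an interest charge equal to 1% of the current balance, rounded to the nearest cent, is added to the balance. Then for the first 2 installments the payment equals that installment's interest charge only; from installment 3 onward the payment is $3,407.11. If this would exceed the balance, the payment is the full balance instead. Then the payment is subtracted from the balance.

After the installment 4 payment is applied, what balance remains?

$2,886.20

# | Opening | Interest | Payment | End bal
1 | $9,542.68 | $95.43 | $95.43 | $9,542.68
2 | $9,542.68 | $95.43 | $95.43 | $9,542.68
3 | $9,542.68 | $95.43 | $3,407.11 | $6,231.00
4 | $6,231.00 | $62.31 | $3,407.11 | $2,886.20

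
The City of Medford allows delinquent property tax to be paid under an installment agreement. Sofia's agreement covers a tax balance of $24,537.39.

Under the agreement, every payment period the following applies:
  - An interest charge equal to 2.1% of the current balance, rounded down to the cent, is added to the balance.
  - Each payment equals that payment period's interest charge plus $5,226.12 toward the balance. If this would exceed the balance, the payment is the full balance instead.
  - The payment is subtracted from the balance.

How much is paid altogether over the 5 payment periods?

$26,016.30

Payment period 1: opening $24,537.39; interest $515.28 → $25,052.67; payment $5,741.40; balance $19,311.27
Payment period 2: opening $19,311.27; interest $405.53 → $19,716.80; payment $5,631.65; balance $14,085.15
Payment period 3: opening $14,085.15; interest $295.78 → $14,380.93; payment $5,521.90; balance $8,859.03
Payment period 4: opening $8,859.03; interest $186.03 → $9,045.06; payment $5,412.15; balance $3,632.91
Payment period 5: opening $3,632.91; interest $76.29 → $3,709.20; payment $3,709.20; balance $0.00
Total paid: $26,016.30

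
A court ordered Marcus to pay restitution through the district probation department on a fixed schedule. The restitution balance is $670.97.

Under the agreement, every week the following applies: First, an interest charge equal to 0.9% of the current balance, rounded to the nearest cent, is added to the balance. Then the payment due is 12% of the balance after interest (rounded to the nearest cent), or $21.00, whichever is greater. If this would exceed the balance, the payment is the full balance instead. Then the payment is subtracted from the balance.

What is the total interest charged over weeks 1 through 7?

Week 1: $670.97 +$6.04 interest = $677.01; pay $81.24 → $595.77
Week 2: $595.77 +$5.36 interest = $601.13; pay $72.14 → $528.99
Week 3: $528.99 +$4.76 interest = $533.75; pay $64.05 → $469.70
Week 4: $469.70 +$4.23 interest = $473.93; pay $56.87 → $417.06
Week 5: $417.06 +$3.75 interest = $420.81; pay $50.50 → $370.31
Week 6: $370.31 +$3.33 interest = $373.64; pay $44.84 → $328.80
Week 7: $328.80 +$2.96 interest = $331.76; pay $39.81 → $291.95
Total interest: $6.04 + $5.36 + $4.76 + $4.23 + $3.75 + $3.33 + $2.96 = $30.43

$30.43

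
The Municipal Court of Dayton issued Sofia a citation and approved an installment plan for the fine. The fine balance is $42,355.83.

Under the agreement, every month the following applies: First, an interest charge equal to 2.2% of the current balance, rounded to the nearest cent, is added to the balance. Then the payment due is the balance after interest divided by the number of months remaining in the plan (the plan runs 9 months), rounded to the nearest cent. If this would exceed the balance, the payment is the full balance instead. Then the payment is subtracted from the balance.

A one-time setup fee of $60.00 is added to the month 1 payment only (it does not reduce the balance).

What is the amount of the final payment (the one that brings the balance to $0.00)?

Month 1: opening $42,355.83; interest $931.83 → $43,287.66; payment $4,809.74 (+ $60.00 fee); balance $38,477.92
Month 2: opening $38,477.92; interest $846.51 → $39,324.43; payment $4,915.55; balance $34,408.88
Month 3: opening $34,408.88; interest $757.00 → $35,165.88; payment $5,023.70; balance $30,142.18
Month 4: opening $30,142.18; interest $663.13 → $30,805.31; payment $5,134.22; balance $25,671.09
Month 5: opening $25,671.09; interest $564.76 → $26,235.85; payment $5,247.17; balance $20,988.68
Month 6: opening $20,988.68; interest $461.75 → $21,450.43; payment $5,362.61; balance $16,087.82
Month 7: opening $16,087.82; interest $353.93 → $16,441.75; payment $5,480.58; balance $10,961.17
Month 8: opening $10,961.17; interest $241.15 → $11,202.32; payment $5,601.16; balance $5,601.16
Month 9: opening $5,601.16; interest $123.23 → $5,724.39; payment $5,724.39; balance $0.00

$5,724.39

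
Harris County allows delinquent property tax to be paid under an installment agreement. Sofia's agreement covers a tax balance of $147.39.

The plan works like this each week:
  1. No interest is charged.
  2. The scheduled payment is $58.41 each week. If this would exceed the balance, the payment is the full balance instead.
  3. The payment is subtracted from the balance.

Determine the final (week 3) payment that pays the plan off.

Week 1: opening $147.39; payment $58.41; balance $88.98
Week 2: opening $88.98; payment $58.41; balance $30.57
Week 3: opening $30.57; payment $30.57; balance $0.00

$30.57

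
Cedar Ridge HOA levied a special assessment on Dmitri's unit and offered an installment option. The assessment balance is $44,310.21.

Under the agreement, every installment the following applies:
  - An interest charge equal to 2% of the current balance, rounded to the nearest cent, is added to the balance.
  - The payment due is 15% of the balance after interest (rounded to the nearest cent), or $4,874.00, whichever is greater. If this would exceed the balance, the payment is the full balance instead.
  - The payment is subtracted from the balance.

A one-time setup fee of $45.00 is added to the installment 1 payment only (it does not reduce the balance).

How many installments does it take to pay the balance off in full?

# | Opening | Interest | Payment | Fee | End bal
1 | $44,310.21 | $886.20 | $6,779.46 | $45.00 | $38,416.95
2 | $38,416.95 | $768.34 | $5,877.79 | — | $33,307.50
3 | $33,307.50 | $666.15 | $5,096.05 | — | $28,877.60
4 | $28,877.60 | $577.55 | $4,874.00 | — | $24,581.15
5 | $24,581.15 | $491.62 | $4,874.00 | — | $20,198.77
6 | $20,198.77 | $403.98 | $4,874.00 | — | $15,728.75
7 | $15,728.75 | $314.58 | $4,874.00 | — | $11,169.33
8 | $11,169.33 | $223.39 | $4,874.00 | — | $6,518.72
9 | $6,518.72 | $130.37 | $4,874.00 | — | $1,775.09
10 | $1,775.09 | $35.50 | $1,810.59 | — | $0.00
Balance reaches $0.00 in installment 10.

10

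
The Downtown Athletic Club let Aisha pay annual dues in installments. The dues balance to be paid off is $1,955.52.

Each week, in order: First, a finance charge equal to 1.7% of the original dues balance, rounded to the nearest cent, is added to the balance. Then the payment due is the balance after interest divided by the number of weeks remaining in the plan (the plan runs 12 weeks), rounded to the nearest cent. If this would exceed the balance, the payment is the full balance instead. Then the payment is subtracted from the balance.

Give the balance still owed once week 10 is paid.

$432.51

# | Opening | Interest | Payment | End bal
1 | $1,955.52 | $33.24 | $165.73 | $1,823.03
2 | $1,823.03 | $33.24 | $168.75 | $1,687.52
3 | $1,687.52 | $33.24 | $172.08 | $1,548.68
4 | $1,548.68 | $33.24 | $175.77 | $1,406.15
5 | $1,406.15 | $33.24 | $179.92 | $1,259.47
6 | $1,259.47 | $33.24 | $184.67 | $1,108.04
7 | $1,108.04 | $33.24 | $190.21 | $951.07
8 | $951.07 | $33.24 | $196.86 | $787.45
9 | $787.45 | $33.24 | $205.17 | $615.52
10 | $615.52 | $33.24 | $216.25 | $432.51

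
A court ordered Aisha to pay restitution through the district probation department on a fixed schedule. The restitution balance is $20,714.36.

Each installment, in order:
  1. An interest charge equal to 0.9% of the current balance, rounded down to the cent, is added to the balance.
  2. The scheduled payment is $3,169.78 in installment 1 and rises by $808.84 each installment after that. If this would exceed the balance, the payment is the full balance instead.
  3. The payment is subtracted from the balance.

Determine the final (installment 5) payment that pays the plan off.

$3,770.25

Installment 1: $20,714.36 +$186.42 interest = $20,900.78; pay $3,169.78 → $17,731.00
Installment 2: $17,731.00 +$159.57 interest = $17,890.57; pay $3,978.62 → $13,911.95
Installment 3: $13,911.95 +$125.20 interest = $14,037.15; pay $4,787.46 → $9,249.69
Installment 4: $9,249.69 +$83.24 interest = $9,332.93; pay $5,596.30 → $3,736.63
Installment 5: $3,736.63 +$33.62 interest = $3,770.25; pay $3,770.25 → $0.00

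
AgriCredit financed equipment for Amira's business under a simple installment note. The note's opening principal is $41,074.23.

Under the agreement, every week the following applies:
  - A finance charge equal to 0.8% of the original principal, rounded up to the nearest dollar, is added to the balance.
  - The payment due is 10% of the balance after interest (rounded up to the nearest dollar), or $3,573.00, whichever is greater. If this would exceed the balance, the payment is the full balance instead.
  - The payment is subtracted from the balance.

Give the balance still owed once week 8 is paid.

$14,367.23

Week 1: opening $41,074.23; interest $329.00 → $41,403.23; payment $4,141.00; balance $37,262.23
Week 2: opening $37,262.23; interest $329.00 → $37,591.23; payment $3,760.00; balance $33,831.23
Week 3: opening $33,831.23; interest $329.00 → $34,160.23; payment $3,573.00; balance $30,587.23
Week 4: opening $30,587.23; interest $329.00 → $30,916.23; payment $3,573.00; balance $27,343.23
Week 5: opening $27,343.23; interest $329.00 → $27,672.23; payment $3,573.00; balance $24,099.23
Week 6: opening $24,099.23; interest $329.00 → $24,428.23; payment $3,573.00; balance $20,855.23
Week 7: opening $20,855.23; interest $329.00 → $21,184.23; payment $3,573.00; balance $17,611.23
Week 8: opening $17,611.23; interest $329.00 → $17,940.23; payment $3,573.00; balance $14,367.23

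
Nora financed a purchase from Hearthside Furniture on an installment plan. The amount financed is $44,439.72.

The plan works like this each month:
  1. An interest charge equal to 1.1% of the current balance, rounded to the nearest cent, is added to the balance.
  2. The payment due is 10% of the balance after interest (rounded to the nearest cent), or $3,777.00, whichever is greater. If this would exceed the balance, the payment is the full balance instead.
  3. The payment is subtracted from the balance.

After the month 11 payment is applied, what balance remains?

# | Opening | Interest | Payment | End bal
1 | $44,439.72 | $488.84 | $4,492.86 | $40,435.70
2 | $40,435.70 | $444.79 | $4,088.05 | $36,792.44
3 | $36,792.44 | $404.72 | $3,777.00 | $33,420.16
4 | $33,420.16 | $367.62 | $3,777.00 | $30,010.78
5 | $30,010.78 | $330.12 | $3,777.00 | $26,563.90
6 | $26,563.90 | $292.20 | $3,777.00 | $23,079.10
7 | $23,079.10 | $253.87 | $3,777.00 | $19,555.97
8 | $19,555.97 | $215.12 | $3,777.00 | $15,994.09
9 | $15,994.09 | $175.93 | $3,777.00 | $12,393.02
10 | $12,393.02 | $136.32 | $3,777.00 | $8,752.34
11 | $8,752.34 | $96.28 | $3,777.00 | $5,071.62

$5,071.62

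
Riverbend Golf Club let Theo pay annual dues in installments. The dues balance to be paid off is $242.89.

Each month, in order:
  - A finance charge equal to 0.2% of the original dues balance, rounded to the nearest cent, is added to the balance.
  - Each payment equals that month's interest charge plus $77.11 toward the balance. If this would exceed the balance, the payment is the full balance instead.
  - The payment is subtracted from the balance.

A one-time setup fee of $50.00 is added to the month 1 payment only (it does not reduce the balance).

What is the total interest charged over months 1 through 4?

$1.96

Month 1: $242.89 +$0.49 interest = $243.38; pay $77.60 (+ $50.00 fee) → $165.78
Month 2: $165.78 +$0.49 interest = $166.27; pay $77.60 → $88.67
Month 3: $88.67 +$0.49 interest = $89.16; pay $77.60 → $11.56
Month 4: $11.56 +$0.49 interest = $12.05; pay $12.05 → $0.00
Total interest: $0.49 + $0.49 + $0.49 + $0.49 = $1.96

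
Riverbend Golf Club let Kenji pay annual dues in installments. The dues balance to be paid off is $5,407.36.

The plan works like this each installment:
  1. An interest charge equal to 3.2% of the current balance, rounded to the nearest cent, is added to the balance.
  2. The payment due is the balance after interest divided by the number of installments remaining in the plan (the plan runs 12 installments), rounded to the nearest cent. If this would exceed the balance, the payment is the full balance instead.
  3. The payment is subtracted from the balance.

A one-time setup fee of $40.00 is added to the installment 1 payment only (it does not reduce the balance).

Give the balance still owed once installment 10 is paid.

Installment 1: opening $5,407.36; interest $173.04 → $5,580.40; payment $465.03 (+ $40.00 fee); balance $5,115.37
Installment 2: opening $5,115.37; interest $163.69 → $5,279.06; payment $479.91; balance $4,799.15
Installment 3: opening $4,799.15; interest $153.57 → $4,952.72; payment $495.27; balance $4,457.45
Installment 4: opening $4,457.45; interest $142.64 → $4,600.09; payment $511.12; balance $4,088.97
Installment 5: opening $4,088.97; interest $130.85 → $4,219.82; payment $527.48; balance $3,692.34
Installment 6: opening $3,692.34; interest $118.15 → $3,810.49; payment $544.36; balance $3,266.13
Installment 7: opening $3,266.13; interest $104.52 → $3,370.65; payment $561.78; balance $2,808.87
Installment 8: opening $2,808.87; interest $89.88 → $2,898.75; payment $579.75; balance $2,319.00
Installment 9: opening $2,319.00; interest $74.21 → $2,393.21; payment $598.30; balance $1,794.91
Installment 10: opening $1,794.91; interest $57.44 → $1,852.35; payment $617.45; balance $1,234.90

$1,234.90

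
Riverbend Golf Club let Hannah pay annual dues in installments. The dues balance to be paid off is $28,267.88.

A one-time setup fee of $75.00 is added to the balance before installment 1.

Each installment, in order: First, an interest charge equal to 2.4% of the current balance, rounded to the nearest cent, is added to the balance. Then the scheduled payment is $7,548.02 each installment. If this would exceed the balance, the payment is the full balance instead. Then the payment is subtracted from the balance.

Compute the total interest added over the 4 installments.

$1,716.04

Installment 1: $28,342.88 +$680.23 interest = $29,023.11; pay $7,548.02 → $21,475.09
Installment 2: $21,475.09 +$515.40 interest = $21,990.49; pay $7,548.02 → $14,442.47
Installment 3: $14,442.47 +$346.62 interest = $14,789.09; pay $7,548.02 → $7,241.07
Installment 4: $7,241.07 +$173.79 interest = $7,414.86; pay $7,414.86 → $0.00
Total interest: $680.23 + $515.40 + $346.62 + $173.79 = $1,716.04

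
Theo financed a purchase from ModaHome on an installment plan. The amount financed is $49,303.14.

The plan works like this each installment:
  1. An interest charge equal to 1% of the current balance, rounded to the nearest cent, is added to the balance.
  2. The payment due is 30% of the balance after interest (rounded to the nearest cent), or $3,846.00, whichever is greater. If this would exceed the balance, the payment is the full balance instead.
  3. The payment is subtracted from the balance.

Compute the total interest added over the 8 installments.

Installment 1: $49,303.14 +$493.03 interest = $49,796.17; pay $14,938.85 → $34,857.32
Installment 2: $34,857.32 +$348.57 interest = $35,205.89; pay $10,561.77 → $24,644.12
Installment 3: $24,644.12 +$246.44 interest = $24,890.56; pay $7,467.17 → $17,423.39
Installment 4: $17,423.39 +$174.23 interest = $17,597.62; pay $5,279.29 → $12,318.33
Installment 5: $12,318.33 +$123.18 interest = $12,441.51; pay $3,846.00 → $8,595.51
Installment 6: $8,595.51 +$85.96 interest = $8,681.47; pay $3,846.00 → $4,835.47
Installment 7: $4,835.47 +$48.35 interest = $4,883.82; pay $3,846.00 → $1,037.82
Installment 8: $1,037.82 +$10.38 interest = $1,048.20; pay $1,048.20 → $0.00
Total interest: $493.03 + $348.57 + $246.44 + $174.23 + $123.18 + $85.96 + $48.35 + $10.38 = $1,530.14

$1,530.14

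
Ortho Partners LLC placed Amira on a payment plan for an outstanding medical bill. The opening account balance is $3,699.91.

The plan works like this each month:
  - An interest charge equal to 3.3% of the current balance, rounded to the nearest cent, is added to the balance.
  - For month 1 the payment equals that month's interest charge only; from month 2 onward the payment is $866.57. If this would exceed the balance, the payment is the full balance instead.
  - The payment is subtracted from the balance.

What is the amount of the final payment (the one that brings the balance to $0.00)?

# | Opening | Interest | Payment | End bal
1 | $3,699.91 | $122.10 | $122.10 | $3,699.91
2 | $3,699.91 | $122.10 | $866.57 | $2,955.44
3 | $2,955.44 | $97.53 | $866.57 | $2,186.40
4 | $2,186.40 | $72.15 | $866.57 | $1,391.98
5 | $1,391.98 | $45.94 | $866.57 | $571.35
6 | $571.35 | $18.85 | $590.20 | $0.00

$590.20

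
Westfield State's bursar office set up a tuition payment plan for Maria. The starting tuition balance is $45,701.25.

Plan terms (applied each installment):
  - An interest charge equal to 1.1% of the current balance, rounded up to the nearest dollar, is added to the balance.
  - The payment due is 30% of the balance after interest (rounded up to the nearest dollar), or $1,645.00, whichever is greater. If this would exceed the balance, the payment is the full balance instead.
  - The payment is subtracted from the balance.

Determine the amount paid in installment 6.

Installment 1: opening $45,701.25; interest $503.00 → $46,204.25; payment $13,862.00; balance $32,342.25
Installment 2: opening $32,342.25; interest $356.00 → $32,698.25; payment $9,810.00; balance $22,888.25
Installment 3: opening $22,888.25; interest $252.00 → $23,140.25; payment $6,943.00; balance $16,197.25
Installment 4: opening $16,197.25; interest $179.00 → $16,376.25; payment $4,913.00; balance $11,463.25
Installment 5: opening $11,463.25; interest $127.00 → $11,590.25; payment $3,478.00; balance $8,112.25
Installment 6: opening $8,112.25; interest $90.00 → $8,202.25; payment $2,461.00; balance $5,741.25

$2,461.00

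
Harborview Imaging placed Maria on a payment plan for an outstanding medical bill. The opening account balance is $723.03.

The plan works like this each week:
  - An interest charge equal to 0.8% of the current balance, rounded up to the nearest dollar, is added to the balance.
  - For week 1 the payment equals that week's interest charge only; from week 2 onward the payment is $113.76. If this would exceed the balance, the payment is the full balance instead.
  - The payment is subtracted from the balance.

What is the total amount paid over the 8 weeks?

Week 1: opening $723.03; interest $6.00 → $729.03; payment $6.00; balance $723.03
Week 2: opening $723.03; interest $6.00 → $729.03; payment $113.76; balance $615.27
Week 3: opening $615.27; interest $5.00 → $620.27; payment $113.76; balance $506.51
Week 4: opening $506.51; interest $5.00 → $511.51; payment $113.76; balance $397.75
Week 5: opening $397.75; interest $4.00 → $401.75; payment $113.76; balance $287.99
Week 6: opening $287.99; interest $3.00 → $290.99; payment $113.76; balance $177.23
Week 7: opening $177.23; interest $2.00 → $179.23; payment $113.76; balance $65.47
Week 8: opening $65.47; interest $1.00 → $66.47; payment $66.47; balance $0.00
Total paid: $755.03

$755.03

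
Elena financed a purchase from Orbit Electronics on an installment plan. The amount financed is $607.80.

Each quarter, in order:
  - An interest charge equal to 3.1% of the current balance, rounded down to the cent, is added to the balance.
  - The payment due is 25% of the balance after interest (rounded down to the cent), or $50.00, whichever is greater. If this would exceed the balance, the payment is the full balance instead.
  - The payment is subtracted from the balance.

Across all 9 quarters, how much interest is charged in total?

$72.40

Quarter 1: opening $607.80; interest $18.84 → $626.64; payment $156.66; balance $469.98
Quarter 2: opening $469.98; interest $14.56 → $484.54; payment $121.13; balance $363.41
Quarter 3: opening $363.41; interest $11.26 → $374.67; payment $93.66; balance $281.01
Quarter 4: opening $281.01; interest $8.71 → $289.72; payment $72.43; balance $217.29
Quarter 5: opening $217.29; interest $6.73 → $224.02; payment $56.00; balance $168.02
Quarter 6: opening $168.02; interest $5.20 → $173.22; payment $50.00; balance $123.22
Quarter 7: opening $123.22; interest $3.81 → $127.03; payment $50.00; balance $77.03
Quarter 8: opening $77.03; interest $2.38 → $79.41; payment $50.00; balance $29.41
Quarter 9: opening $29.41; interest $0.91 → $30.32; payment $30.32; balance $0.00
Total interest: $18.84 + $14.56 + $11.26 + $8.71 + $6.73 + $5.20 + $3.81 + $2.38 + $0.91 = $72.40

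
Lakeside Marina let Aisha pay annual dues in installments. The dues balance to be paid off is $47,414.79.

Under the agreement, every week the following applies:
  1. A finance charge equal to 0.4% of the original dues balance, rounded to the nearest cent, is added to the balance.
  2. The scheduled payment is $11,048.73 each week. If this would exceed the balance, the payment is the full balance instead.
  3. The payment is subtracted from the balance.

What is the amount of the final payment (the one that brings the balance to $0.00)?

# | Opening | Interest | Payment | End bal
1 | $47,414.79 | $189.66 | $11,048.73 | $36,555.72
2 | $36,555.72 | $189.66 | $11,048.73 | $25,696.65
3 | $25,696.65 | $189.66 | $11,048.73 | $14,837.58
4 | $14,837.58 | $189.66 | $11,048.73 | $3,978.51
5 | $3,978.51 | $189.66 | $4,168.17 | $0.00

$4,168.17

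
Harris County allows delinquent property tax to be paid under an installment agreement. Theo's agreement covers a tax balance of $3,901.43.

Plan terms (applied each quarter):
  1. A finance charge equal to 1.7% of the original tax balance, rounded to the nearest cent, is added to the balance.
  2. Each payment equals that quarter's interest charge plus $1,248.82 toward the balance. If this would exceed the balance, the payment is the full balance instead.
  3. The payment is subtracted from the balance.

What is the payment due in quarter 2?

$1,315.14

Quarter 1: opening $3,901.43; interest $66.32 → $3,967.75; payment $1,315.14; balance $2,652.61
Quarter 2: opening $2,652.61; interest $66.32 → $2,718.93; payment $1,315.14; balance $1,403.79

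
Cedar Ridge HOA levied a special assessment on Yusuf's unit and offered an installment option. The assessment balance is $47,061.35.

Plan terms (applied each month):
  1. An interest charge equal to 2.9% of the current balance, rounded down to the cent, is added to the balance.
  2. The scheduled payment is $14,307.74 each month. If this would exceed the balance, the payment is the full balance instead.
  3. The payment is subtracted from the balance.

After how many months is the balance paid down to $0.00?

4

# | Opening | Interest | Payment | End bal
1 | $47,061.35 | $1,364.77 | $14,307.74 | $34,118.38
2 | $34,118.38 | $989.43 | $14,307.74 | $20,800.07
3 | $20,800.07 | $603.20 | $14,307.74 | $7,095.53
4 | $7,095.53 | $205.77 | $7,301.30 | $0.00
Balance reaches $0.00 in month 4.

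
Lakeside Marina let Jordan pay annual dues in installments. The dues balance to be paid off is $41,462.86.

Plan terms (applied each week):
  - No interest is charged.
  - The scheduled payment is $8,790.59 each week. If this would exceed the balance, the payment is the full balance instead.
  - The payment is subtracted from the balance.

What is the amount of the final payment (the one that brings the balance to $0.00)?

Week 1: $41,462.86 − $8,790.59 → $32,672.27
Week 2: $32,672.27 − $8,790.59 → $23,881.68
Week 3: $23,881.68 − $8,790.59 → $15,091.09
Week 4: $15,091.09 − $8,790.59 → $6,300.50
Week 5: $6,300.50 − $6,300.50 → $0.00

$6,300.50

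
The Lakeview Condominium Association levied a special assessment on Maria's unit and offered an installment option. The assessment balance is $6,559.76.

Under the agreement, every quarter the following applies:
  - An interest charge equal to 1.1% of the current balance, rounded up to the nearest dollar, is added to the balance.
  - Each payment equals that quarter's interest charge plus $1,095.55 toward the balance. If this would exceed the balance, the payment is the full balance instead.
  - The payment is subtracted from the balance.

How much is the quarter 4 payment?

$1,132.55

Quarter 1: opening $6,559.76; interest $73.00 → $6,632.76; payment $1,168.55; balance $5,464.21
Quarter 2: opening $5,464.21; interest $61.00 → $5,525.21; payment $1,156.55; balance $4,368.66
Quarter 3: opening $4,368.66; interest $49.00 → $4,417.66; payment $1,144.55; balance $3,273.11
Quarter 4: opening $3,273.11; interest $37.00 → $3,310.11; payment $1,132.55; balance $2,177.56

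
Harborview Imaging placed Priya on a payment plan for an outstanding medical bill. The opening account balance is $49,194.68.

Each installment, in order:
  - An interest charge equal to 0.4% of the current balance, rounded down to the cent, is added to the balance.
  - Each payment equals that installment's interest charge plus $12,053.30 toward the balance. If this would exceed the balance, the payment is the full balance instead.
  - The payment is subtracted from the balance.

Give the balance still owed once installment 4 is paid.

Installment 1: $49,194.68 +$196.77 interest = $49,391.45; pay $12,250.07 → $37,141.38
Installment 2: $37,141.38 +$148.56 interest = $37,289.94; pay $12,201.86 → $25,088.08
Installment 3: $25,088.08 +$100.35 interest = $25,188.43; pay $12,153.65 → $13,034.78
Installment 4: $13,034.78 +$52.13 interest = $13,086.91; pay $12,105.43 → $981.48

$981.48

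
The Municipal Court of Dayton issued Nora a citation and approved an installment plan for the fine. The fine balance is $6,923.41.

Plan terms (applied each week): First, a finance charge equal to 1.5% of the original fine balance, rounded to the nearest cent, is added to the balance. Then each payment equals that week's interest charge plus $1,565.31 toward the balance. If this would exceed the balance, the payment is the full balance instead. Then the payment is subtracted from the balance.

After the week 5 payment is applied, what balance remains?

$0.00

# | Opening | Interest | Payment | End bal
1 | $6,923.41 | $103.85 | $1,669.16 | $5,358.10
2 | $5,358.10 | $103.85 | $1,669.16 | $3,792.79
3 | $3,792.79 | $103.85 | $1,669.16 | $2,227.48
4 | $2,227.48 | $103.85 | $1,669.16 | $662.17
5 | $662.17 | $103.85 | $766.02 | $0.00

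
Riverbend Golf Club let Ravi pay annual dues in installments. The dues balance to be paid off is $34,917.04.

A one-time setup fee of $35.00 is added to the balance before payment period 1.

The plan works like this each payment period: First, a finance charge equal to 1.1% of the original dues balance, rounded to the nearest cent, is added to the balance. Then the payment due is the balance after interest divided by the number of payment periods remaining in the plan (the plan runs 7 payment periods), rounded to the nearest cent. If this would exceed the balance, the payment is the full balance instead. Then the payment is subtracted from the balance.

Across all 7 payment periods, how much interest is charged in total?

Payment period 1: $34,952.04 +$384.09 interest = $35,336.13; pay $5,048.02 → $30,288.11
Payment period 2: $30,288.11 +$384.09 interest = $30,672.20; pay $5,112.03 → $25,560.17
Payment period 3: $25,560.17 +$384.09 interest = $25,944.26; pay $5,188.85 → $20,755.41
Payment period 4: $20,755.41 +$384.09 interest = $21,139.50; pay $5,284.88 → $15,854.62
Payment period 5: $15,854.62 +$384.09 interest = $16,238.71; pay $5,412.90 → $10,825.81
Payment period 6: $10,825.81 +$384.09 interest = $11,209.90; pay $5,604.95 → $5,604.95
Payment period 7: $5,604.95 +$384.09 interest = $5,989.04; pay $5,989.04 → $0.00
Total interest: $384.09 + $384.09 + $384.09 + $384.09 + $384.09 + $384.09 + $384.09 = $2,688.63

$2,688.63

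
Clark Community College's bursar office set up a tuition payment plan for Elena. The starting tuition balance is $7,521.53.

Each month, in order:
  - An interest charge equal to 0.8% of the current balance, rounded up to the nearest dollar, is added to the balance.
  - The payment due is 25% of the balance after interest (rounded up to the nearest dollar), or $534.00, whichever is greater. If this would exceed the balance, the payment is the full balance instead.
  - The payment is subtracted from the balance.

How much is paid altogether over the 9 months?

$7,745.53

Month 1: $7,521.53 +$61.00 interest = $7,582.53; pay $1,896.00 → $5,686.53
Month 2: $5,686.53 +$46.00 interest = $5,732.53; pay $1,434.00 → $4,298.53
Month 3: $4,298.53 +$35.00 interest = $4,333.53; pay $1,084.00 → $3,249.53
Month 4: $3,249.53 +$26.00 interest = $3,275.53; pay $819.00 → $2,456.53
Month 5: $2,456.53 +$20.00 interest = $2,476.53; pay $620.00 → $1,856.53
Month 6: $1,856.53 +$15.00 interest = $1,871.53; pay $534.00 → $1,337.53
Month 7: $1,337.53 +$11.00 interest = $1,348.53; pay $534.00 → $814.53
Month 8: $814.53 +$7.00 interest = $821.53; pay $534.00 → $287.53
Month 9: $287.53 +$3.00 interest = $290.53; pay $290.53 → $0.00
Total paid: $7,745.53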